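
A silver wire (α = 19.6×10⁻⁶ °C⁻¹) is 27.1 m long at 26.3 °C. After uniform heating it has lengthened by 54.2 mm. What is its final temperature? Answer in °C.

ΔL = αL₀ΔT ⇒ ΔT = ΔL / (αL₀)
ΔT = 54.2×10⁻³ m / (19.6×10⁻⁶ × 27.1 m) = 102.04 K
T = 26.3 + 102.04 = 128.34 °C

T = 128 °C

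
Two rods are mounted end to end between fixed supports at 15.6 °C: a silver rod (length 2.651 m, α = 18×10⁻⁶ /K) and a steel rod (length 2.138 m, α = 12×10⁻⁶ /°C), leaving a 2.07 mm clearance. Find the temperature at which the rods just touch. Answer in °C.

T = 43.8 °C

α₁L₁ = 4.7718×10⁻⁵ m/K, α₂L₂ = 2.5656×10⁻⁵ m/K → total 7.3374×10⁻⁵ m/K
ΔT = g/(α₁L₁+α₂L₂) = 2.07×10⁻³ / 7.3374×10⁻⁵ = 28.212 K
T = 15.6 + 28.212 = 43.812 °C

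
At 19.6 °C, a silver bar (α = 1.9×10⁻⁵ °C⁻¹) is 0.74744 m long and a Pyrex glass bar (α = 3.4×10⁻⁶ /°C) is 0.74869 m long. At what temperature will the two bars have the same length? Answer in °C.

T = 126.8 °C

Equal length when α₁L₁ΔT − α₂L₂ΔT = L₂ − L₁ = 1.25×10⁻³ m
α₁L₁ = 1.420136×10⁻⁵, α₂L₂ = 2.545546×10⁻⁶ → Δ(αL) = 1.1655814×10⁻⁵ m/K
ΔT = 1.25×10⁻³ / 1.1655814×10⁻⁵ = 107.243 K, so T = 19.6 + 107.243 = 126.843 °C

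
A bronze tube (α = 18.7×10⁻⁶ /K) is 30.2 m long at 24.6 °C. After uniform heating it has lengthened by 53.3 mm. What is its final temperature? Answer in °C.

T = 119 °C

ΔL = αL₀ΔT ⇒ ΔT = ΔL / (αL₀)
ΔT = 53.3×10⁻³ m / (18.7×10⁻⁶ × 30.2 m) = 94.38 K
T = 24.6 + 94.38 = 118.98 °C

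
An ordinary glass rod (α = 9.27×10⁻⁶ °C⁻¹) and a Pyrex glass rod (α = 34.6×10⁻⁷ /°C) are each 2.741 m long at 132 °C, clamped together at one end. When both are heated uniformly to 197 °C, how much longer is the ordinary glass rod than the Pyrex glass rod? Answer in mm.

ΔT = 65 K
ordinary glass: ΔL = 9.27×10⁻⁶ × 2.741 m × 65 = 1.6516×10⁻³ m = 1.6516 mm
Pyrex glass: ΔL = 34.6×10⁻⁷ × 2.741 m × 65 = 6.1645×10⁻⁴ m = 0.61645 mm
difference = 1.6516 − 0.61645 = 1.03515 mm

1.04 mm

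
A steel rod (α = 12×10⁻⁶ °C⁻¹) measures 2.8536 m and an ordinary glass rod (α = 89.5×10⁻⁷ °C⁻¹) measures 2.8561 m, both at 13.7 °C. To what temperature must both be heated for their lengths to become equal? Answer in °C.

Equal length when α₁L₁ΔT − α₂L₂ΔT = L₂ − L₁ = 2.50×10⁻³ m
α₁L₁ = 3.42432×10⁻⁵, α₂L₂ = 2.5562095×10⁻⁵ → Δ(αL) = 8.681105×10⁻⁶ m/K
ΔT = 2.50×10⁻³ / 8.681105×10⁻⁶ = 287.982 K, so T = 13.7 + 287.982 = 301.682 °C

T = 301.7 °C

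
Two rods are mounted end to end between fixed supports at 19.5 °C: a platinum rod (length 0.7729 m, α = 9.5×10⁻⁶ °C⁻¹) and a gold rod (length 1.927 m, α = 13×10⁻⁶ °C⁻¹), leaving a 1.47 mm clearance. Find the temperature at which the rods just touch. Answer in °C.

T = 64.9 °C

Gap closes when ΔL₁ + ΔL₂ = 1.47 mm = 1.47×10⁻³ m
(α₁L₁ + α₂L₂)ΔT = g
α₁L₁ + α₂L₂ = 9.5×10⁻⁶×0.7729 + 13×10⁻⁶×1.927 = 3.239355×10⁻⁵ m/K
ΔT = 1.47×10⁻³ / 3.239355×10⁻⁵ = 45.379 K
T = 19.5 + 45.379 = 64.879 °C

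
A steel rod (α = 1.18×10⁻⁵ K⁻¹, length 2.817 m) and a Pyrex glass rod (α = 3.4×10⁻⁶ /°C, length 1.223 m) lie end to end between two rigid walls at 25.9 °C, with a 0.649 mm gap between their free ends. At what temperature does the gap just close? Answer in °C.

α₁L₁ = 3.32406×10⁻⁵ m/K, α₂L₂ = 4.1582×10⁻⁶ m/K → total 3.73988×10⁻⁵ m/K
ΔT = g/(α₁L₁+α₂L₂) = 6.49×10⁻⁴ / 3.73988×10⁻⁵ = 17.353 K
T = 25.9 + 17.353 = 43.253 °C

T = 43.3 °C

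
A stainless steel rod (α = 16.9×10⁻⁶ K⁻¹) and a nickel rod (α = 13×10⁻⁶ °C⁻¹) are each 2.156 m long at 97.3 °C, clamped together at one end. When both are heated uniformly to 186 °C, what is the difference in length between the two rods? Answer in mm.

0.746 mm

ΔT = 88.7 K
stainless steel: ΔL = 16.9×10⁻⁶ × 2.156 m × 88.7 = 3.2319×10⁻³ m = 3.2319 mm
nickel: ΔL = 13×10⁻⁶ × 2.156 m × 88.7 = 2.4861×10⁻³ m = 2.4861 mm
difference = 3.2319 − 2.4861 = 0.7458 mm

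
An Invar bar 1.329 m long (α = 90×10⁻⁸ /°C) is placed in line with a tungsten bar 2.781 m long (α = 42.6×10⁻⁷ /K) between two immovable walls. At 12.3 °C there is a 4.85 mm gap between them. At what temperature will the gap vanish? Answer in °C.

T = 384 °C

Gap closes when ΔL₁ + ΔL₂ = 4.85 mm = 4.85×10⁻³ m
(α₁L₁ + α₂L₂)ΔT = g
α₁L₁ + α₂L₂ = 90×10⁻⁸×1.329 + 42.6×10⁻⁷×2.781 = 1.304316×10⁻⁵ m/K
ΔT = 4.85×10⁻³ / 1.304316×10⁻⁵ = 371.84 K
T = 12.3 + 371.84 = 384.14 °C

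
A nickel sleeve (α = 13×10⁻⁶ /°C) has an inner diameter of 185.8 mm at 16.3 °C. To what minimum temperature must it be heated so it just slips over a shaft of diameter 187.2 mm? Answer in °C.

Required Δd = 187.2 − 185.8 = 1.4 mm
Δd = αd₀ΔT ⇒ ΔT = Δd/(αd₀) = 1.4 / (13×10⁻⁶ × 185.8) = 579.61 K
T_min = 16.3 + 579.61 = 595.91 °C

T = 596 °C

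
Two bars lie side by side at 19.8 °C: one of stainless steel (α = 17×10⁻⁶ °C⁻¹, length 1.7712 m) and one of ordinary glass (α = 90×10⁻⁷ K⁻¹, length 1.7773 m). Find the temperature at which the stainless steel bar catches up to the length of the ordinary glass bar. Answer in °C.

T = 452.0 °C

Equal length when α₁L₁ΔT − α₂L₂ΔT = L₂ − L₁ = 6.10×10⁻³ m
α₁L₁ = 3.01104×10⁻⁵, α₂L₂ = 1.59957×10⁻⁵ → Δ(αL) = 1.41147×10⁻⁵ m/K
ΔT = 6.10×10⁻³ / 1.41147×10⁻⁵ = 432.174 K, so T = 19.8 + 432.174 = 451.974 °C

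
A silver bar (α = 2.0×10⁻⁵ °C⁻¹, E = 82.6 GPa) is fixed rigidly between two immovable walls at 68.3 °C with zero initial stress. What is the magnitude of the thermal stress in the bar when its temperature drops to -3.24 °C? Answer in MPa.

Fully constrained: the free strain ε = αΔT is blocked, so σ = Eε = EαΔT.
|ΔT| = 71.54 K
σ = 82.6×10⁹ × 2.0×10⁻⁵ × 71.54 = 1.18×10⁸ Pa

σ = 118 MPa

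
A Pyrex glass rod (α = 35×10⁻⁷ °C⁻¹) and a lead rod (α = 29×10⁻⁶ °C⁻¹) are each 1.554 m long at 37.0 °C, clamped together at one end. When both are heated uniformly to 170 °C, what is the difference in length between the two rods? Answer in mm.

ΔT = 133.0 K
Pyrex glass: ΔL = 35×10⁻⁷ × 1.554 m × 133.0 = 7.2339×10⁻⁴ m = 0.72339 mm
lead: ΔL = 29×10⁻⁶ × 1.554 m × 133.0 = 5.9938×10⁻³ m = 5.9938 mm
difference = 5.9938 − 0.72339 = 5.27041 mm

5.27 mm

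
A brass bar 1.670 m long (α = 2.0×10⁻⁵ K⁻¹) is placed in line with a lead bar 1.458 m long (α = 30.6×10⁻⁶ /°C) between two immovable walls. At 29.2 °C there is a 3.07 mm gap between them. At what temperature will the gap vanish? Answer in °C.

T = 68.6 °C

α₁L₁ = 3.340×10⁻⁵ m/K, α₂L₂ = 4.46148×10⁻⁵ m/K → total 7.80148×10⁻⁵ m/K
ΔT = g/(α₁L₁+α₂L₂) = 3.07×10⁻³ / 7.80148×10⁻⁵ = 39.352 K
T = 29.2 + 39.352 = 68.552 °C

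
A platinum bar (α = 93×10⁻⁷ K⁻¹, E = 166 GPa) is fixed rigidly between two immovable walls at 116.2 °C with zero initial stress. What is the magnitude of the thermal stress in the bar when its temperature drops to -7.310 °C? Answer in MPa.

Fully constrained: the free strain ε = αΔT is blocked, so σ = Eε = EαΔT.
|ΔT| = 123.510 K
σ = 166×10⁹ × 93×10⁻⁷ × 123.510 = 1.91×10⁸ Pa

σ = 191 MPa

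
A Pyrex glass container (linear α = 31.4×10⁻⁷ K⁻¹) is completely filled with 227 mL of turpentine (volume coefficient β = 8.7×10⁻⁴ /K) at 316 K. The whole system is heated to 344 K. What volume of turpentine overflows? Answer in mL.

The container also expands: β_container ≈ 3α = 9.42×10⁻⁶ /K
Net overflow = V₀(β_liq − 3α_cont)ΔT
β − 3α = 8.70×10⁻⁴ − 9.42×10⁻⁶ = 8.6058×10⁻⁴ /K; ΔT = 28 K
ΔV = 227 × 8.6058×10⁻⁴ × 28 = 5.47 mL

5.47 mL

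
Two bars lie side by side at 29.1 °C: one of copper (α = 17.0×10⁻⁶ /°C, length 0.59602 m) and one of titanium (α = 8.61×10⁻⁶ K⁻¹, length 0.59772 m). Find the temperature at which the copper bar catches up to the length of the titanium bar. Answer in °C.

L₁(1 + α₁ΔT) = L₂(1 + α₂ΔT) ⇒ ΔT = (L₂ − L₁)/(α₁L₁ − α₂L₂)
L₂ − L₁ = 0.59772 − 0.59602 = 1.70×10⁻³ m
α₁L₁ − α₂L₂ = 17.0×10⁻⁶×0.59602 − 8.61×10⁻⁶×0.59772 = 4.9859708×10⁻⁶ m/K
ΔT = 1.70×10⁻³ / 4.9859708×10⁻⁶ = 340.957 K
T = 29.1 + 340.957 = 370.057 °C

T = 370.1 °C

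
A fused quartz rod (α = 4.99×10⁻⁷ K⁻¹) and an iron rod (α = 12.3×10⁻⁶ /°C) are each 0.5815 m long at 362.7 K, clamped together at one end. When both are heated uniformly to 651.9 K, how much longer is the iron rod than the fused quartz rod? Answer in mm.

1.98 mm

ΔT = 289.2 K
fused quartz: ΔL = 4.99×10⁻⁷ × 0.5815 m × 289.2 = 8.3917×10⁻⁵ m = 0.083917 mm
iron: ΔL = 12.3×10⁻⁶ × 0.5815 m × 289.2 = 2.0685×10⁻³ m = 2.0685 mm
difference = 2.0685 − 0.083917 = 1.984583 mm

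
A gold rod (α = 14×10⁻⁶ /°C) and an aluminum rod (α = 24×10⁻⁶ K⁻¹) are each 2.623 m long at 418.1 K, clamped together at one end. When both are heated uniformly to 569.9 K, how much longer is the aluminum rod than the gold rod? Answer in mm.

ΔT = 151.8 K
gold: ΔL = 14×10⁻⁶ × 2.623 m × 151.8 = 5.5744×10⁻³ m = 5.5744 mm
aluminum: ΔL = 24×10⁻⁶ × 2.623 m × 151.8 = 9.5561×10⁻³ m = 9.5561 mm
difference = 9.5561 − 5.5744 = 3.9817 mm

3.98 mm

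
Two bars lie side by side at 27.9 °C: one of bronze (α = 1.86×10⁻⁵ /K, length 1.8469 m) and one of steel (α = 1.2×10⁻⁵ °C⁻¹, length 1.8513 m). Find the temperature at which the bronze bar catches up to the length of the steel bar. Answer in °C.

T = 390.4 °C

L₁(1 + α₁ΔT) = L₂(1 + α₂ΔT) ⇒ ΔT = (L₂ − L₁)/(α₁L₁ − α₂L₂)
L₂ − L₁ = 1.8513 − 1.8469 = 4.40×10⁻³ m
α₁L₁ − α₂L₂ = 1.86×10⁻⁵×1.8469 − 1.2×10⁻⁵×1.8513 = 1.213674×10⁻⁵ m/K
ΔT = 4.40×10⁻³ / 1.213674×10⁻⁵ = 362.536 K
T = 27.9 + 362.536 = 390.436 °C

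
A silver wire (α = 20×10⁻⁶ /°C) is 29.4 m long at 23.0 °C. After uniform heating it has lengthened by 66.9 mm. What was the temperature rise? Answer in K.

ΔL = αL₀ΔT ⇒ ΔT = ΔL / (αL₀)
ΔT = 66.9×10⁻³ m / (20×10⁻⁶ × 29.4 m) = 113.78 K

ΔT = 114 K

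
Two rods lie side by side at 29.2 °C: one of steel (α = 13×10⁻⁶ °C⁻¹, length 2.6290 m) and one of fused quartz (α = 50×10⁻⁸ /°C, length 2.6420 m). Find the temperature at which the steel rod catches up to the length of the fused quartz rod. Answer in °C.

T = 424.9 °C

Equal length when α₁L₁ΔT − α₂L₂ΔT = L₂ − L₁ = 1.30×10⁻² m
α₁L₁ = 3.4177×10⁻⁵, α₂L₂ = 1.321×10⁻⁶ → Δ(αL) = 3.2856×10⁻⁵ m/K
ΔT = 1.30×10⁻² / 3.2856×10⁻⁵ = 395.666 K, so T = 29.2 + 395.666 = 424.866 °C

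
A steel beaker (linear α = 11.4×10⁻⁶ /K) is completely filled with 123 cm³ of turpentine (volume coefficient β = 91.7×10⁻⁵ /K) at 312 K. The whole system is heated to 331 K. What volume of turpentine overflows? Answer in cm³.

2.06 cm³

The beaker also expands: β_container ≈ 3α = 3.42×10⁻⁵ /K
Net overflow = V₀(β_liq − 3α_cont)ΔT
β − 3α = 9.17×10⁻⁴ − 3.42×10⁻⁵ = 8.828×10⁻⁴ /K; ΔT = 19 K
ΔV = 123 × 8.828×10⁻⁴ × 19 = 2.06 cm³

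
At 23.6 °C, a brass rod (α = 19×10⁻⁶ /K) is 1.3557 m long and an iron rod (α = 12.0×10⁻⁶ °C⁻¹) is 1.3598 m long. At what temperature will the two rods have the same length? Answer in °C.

T = 457.9 °C

Equal length when α₁L₁ΔT − α₂L₂ΔT = L₂ − L₁ = 4.10×10⁻³ m
α₁L₁ = 2.57583×10⁻⁵, α₂L₂ = 1.63176×10⁻⁵ → Δ(αL) = 9.4407×10⁻⁶ m/K
ΔT = 4.10×10⁻³ / 9.4407×10⁻⁶ = 434.290 K, so T = 23.6 + 434.290 = 457.890 °C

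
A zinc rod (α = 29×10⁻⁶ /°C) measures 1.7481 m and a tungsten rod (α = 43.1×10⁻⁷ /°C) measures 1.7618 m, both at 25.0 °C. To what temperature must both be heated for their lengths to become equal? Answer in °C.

T = 342.9 °C

L₁(1 + α₁ΔT) = L₂(1 + α₂ΔT) ⇒ ΔT = (L₂ − L₁)/(α₁L₁ − α₂L₂)
L₂ − L₁ = 1.7618 − 1.7481 = 1.37×10⁻² m
α₁L₁ − α₂L₂ = 29×10⁻⁶×1.7481 − 43.1×10⁻⁷×1.7618 = 4.3101542×10⁻⁵ m/K
ΔT = 1.37×10⁻² / 4.3101542×10⁻⁵ = 317.854 K
T = 25.0 + 317.854 = 342.854 °C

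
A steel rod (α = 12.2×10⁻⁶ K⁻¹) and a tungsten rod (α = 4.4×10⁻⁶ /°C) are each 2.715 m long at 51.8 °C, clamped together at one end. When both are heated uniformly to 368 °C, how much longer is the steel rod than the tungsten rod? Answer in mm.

6.70 mm

ΔT = 316.2 K
steel: ΔL = 12.2×10⁻⁶ × 2.715 m × 316.2 = 1.0473×10⁻² m = 10.473 mm
tungsten: ΔL = 4.4×10⁻⁶ × 2.715 m × 316.2 = 3.7773×10⁻³ m = 3.7773 mm
difference = 10.473 − 3.7773 = 6.6957 mm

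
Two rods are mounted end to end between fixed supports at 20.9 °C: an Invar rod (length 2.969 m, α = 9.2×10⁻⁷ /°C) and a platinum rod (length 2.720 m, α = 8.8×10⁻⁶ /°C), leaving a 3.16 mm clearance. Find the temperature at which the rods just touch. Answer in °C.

α₁L₁ = 2.73148×10⁻⁶ m/K, α₂L₂ = 2.3936×10⁻⁵ m/K → total 2.666748×10⁻⁵ m/K
ΔT = g/(α₁L₁+α₂L₂) = 3.16×10⁻³ / 2.666748×10⁻⁵ = 118.50 K
T = 20.9 + 118.50 = 139.40 °C

T = 139 °C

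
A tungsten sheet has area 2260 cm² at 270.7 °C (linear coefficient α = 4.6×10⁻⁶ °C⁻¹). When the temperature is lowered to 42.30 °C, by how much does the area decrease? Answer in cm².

Area coefficient ≈ 2α; |ΔT| = 228.40 K
ΔA = 2αA₀ΔT = 2(4.6×10⁻⁶)(2260)(228.40) = 4.75 cm²

ΔA = 4.75 cm²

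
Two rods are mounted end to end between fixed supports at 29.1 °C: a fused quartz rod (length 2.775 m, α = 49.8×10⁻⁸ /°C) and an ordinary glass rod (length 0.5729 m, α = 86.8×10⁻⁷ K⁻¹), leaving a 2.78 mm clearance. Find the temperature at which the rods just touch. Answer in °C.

T = 467 °C

α₁L₁ = 1.38195×10⁻⁶ m/K, α₂L₂ = 4.972772×10⁻⁶ m/K → total 6.354722×10⁻⁶ m/K
ΔT = g/(α₁L₁+α₂L₂) = 2.78×10⁻³ / 6.354722×10⁻⁶ = 437.47 K
T = 29.1 + 437.47 = 466.57 °C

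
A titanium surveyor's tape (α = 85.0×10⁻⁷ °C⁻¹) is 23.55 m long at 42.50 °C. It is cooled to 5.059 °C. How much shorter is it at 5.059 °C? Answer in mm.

|ΔT| = |5.059 − 42.50| = 37.441 K
ΔL = αL₀ΔT = (85.0×10⁻⁷)(23.55)(37.441) = 7.49×10⁻³ m

ΔL = 7.49 mm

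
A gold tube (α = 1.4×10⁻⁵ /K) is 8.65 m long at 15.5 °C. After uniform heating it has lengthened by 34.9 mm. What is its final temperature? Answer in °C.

T = 304 °C

ΔL = αL₀ΔT ⇒ ΔT = ΔL / (αL₀)
ΔT = 34.9×10⁻³ m / (1.4×10⁻⁵ × 8.65 m) = 288.19 K
T = 15.5 + 288.19 = 303.69 °C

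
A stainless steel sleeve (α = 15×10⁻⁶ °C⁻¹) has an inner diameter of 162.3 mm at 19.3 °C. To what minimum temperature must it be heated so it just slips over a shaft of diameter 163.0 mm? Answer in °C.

Required Δd = 163.0 − 162.3 = 0.7 mm
Δd = αd₀ΔT ⇒ ΔT = Δd/(αd₀) = 0.7 / (15×10⁻⁶ × 162.3) = 287.53 K
T_min = 19.3 + 287.53 = 306.83 °C

T = 307 °C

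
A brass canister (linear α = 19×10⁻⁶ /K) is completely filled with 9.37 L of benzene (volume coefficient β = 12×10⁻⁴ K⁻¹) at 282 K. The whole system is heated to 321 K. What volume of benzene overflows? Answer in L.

0.418 L

The canister also expands: β_container ≈ 3α = 5.7×10⁻⁵ /K
Net overflow = V₀(β_liq − 3α_cont)ΔT
β − 3α = 1.20×10⁻³ − 5.7×10⁻⁵ = 1.143×10⁻³ /K; ΔT = 39 K
ΔV = 9.37 × 1.143×10⁻³ × 39 = 0.418 L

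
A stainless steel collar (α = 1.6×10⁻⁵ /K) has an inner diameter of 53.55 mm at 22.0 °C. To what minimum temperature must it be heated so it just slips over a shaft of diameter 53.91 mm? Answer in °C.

Required Δd = 53.91 − 53.55 = 0.36 mm
Δd = αd₀ΔT ⇒ ΔT = Δd/(αd₀) = 0.36 / (1.6×10⁻⁵ × 53.55) = 420.17 K
T_min = 22.0 + 420.17 = 442.17 °C

T = 442 °C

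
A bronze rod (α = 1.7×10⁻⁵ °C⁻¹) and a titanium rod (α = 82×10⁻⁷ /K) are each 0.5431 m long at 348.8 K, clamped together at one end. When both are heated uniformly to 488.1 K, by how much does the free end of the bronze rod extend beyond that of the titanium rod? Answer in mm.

ΔT = 139.3 K
bronze: ΔL = 1.7×10⁻⁵ × 0.5431 m × 139.3 = 1.2861×10⁻³ m = 1.2861 mm
titanium: ΔL = 82×10⁻⁷ × 0.5431 m × 139.3 = 6.2036×10⁻⁴ m = 0.62036 mm
difference = 1.2861 − 0.62036 = 0.66574 mm

0.666 mm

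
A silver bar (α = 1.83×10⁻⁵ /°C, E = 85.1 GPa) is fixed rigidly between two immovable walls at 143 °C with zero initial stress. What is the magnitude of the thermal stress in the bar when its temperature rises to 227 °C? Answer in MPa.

Fully constrained: the free strain ε = αΔT is blocked, so σ = Eε = EαΔT.
|ΔT| = 84 K
σ = 85.1×10⁹ × 1.83×10⁻⁵ × 84 = 1.31×10⁸ Pa

σ = 131 MPa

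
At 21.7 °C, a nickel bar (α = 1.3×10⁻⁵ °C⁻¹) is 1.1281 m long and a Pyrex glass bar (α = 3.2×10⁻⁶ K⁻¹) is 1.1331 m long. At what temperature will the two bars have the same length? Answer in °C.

Equal length when α₁L₁ΔT − α₂L₂ΔT = L₂ − L₁ = 5.00×10⁻³ m
α₁L₁ = 1.46653×10⁻⁵, α₂L₂ = 3.62592×10⁻⁶ → Δ(αL) = 1.103938×10⁻⁵ m/K
ΔT = 5.00×10⁻³ / 1.103938×10⁻⁵ = 452.924 K, so T = 21.7 + 452.924 = 474.624 °C

T = 474.6 °C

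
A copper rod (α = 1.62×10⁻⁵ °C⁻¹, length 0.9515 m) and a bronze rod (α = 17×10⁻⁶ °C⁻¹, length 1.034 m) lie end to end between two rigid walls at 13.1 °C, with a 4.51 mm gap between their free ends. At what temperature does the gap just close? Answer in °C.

Gap closes when ΔL₁ + ΔL₂ = 4.51 mm = 4.51×10⁻³ m
(α₁L₁ + α₂L₂)ΔT = g
α₁L₁ + α₂L₂ = 1.62×10⁻⁵×0.9515 + 17×10⁻⁶×1.034 = 3.29923×10⁻⁵ m/K
ΔT = 4.51×10⁻³ / 3.29923×10⁻⁵ = 136.70 K
T = 13.1 + 136.70 = 149.80 °C

T = 150 °C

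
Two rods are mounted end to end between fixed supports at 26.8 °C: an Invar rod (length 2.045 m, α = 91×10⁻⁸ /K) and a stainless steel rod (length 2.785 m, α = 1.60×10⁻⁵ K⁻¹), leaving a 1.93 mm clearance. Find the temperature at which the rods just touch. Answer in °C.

α₁L₁ = 1.86095×10⁻⁶ m/K, α₂L₂ = 4.456×10⁻⁵ m/K → total 4.642095×10⁻⁵ m/K
ΔT = g/(α₁L₁+α₂L₂) = 1.93×10⁻³ / 4.642095×10⁻⁵ = 41.576 K
T = 26.8 + 41.576 = 68.376 °C

T = 68.4 °C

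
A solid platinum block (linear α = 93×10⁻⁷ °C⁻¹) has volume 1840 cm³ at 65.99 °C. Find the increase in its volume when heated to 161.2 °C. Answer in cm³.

ΔV = 4.89 cm³

Isotropic solid: β ≈ 3α = 2.8×10⁻⁵ /K; ΔT = 95.21 K
ΔV = 3αV₀ΔT = 3(93×10⁻⁷)(1840)(95.21) = 4.89 cm³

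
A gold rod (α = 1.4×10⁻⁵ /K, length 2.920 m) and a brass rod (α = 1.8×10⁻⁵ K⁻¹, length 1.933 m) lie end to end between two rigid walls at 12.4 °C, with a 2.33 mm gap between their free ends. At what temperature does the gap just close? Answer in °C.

T = 43.2 °C

Gap closes when ΔL₁ + ΔL₂ = 2.33 mm = 2.33×10⁻³ m
(α₁L₁ + α₂L₂)ΔT = g
α₁L₁ + α₂L₂ = 1.4×10⁻⁵×2.920 + 1.8×10⁻⁵×1.933 = 7.5674×10⁻⁵ m/K
ΔT = 2.33×10⁻³ / 7.5674×10⁻⁵ = 30.790 K
T = 12.4 + 30.790 = 43.190 °C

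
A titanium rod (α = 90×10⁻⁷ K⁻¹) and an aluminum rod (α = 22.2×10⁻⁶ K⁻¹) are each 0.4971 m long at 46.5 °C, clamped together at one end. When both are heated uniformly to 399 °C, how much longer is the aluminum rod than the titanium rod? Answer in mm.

2.31 mm

ΔT = 352.5 K
titanium: ΔL = 90×10⁻⁷ × 0.4971 m × 352.5 = 1.5770×10⁻³ m = 1.5770 mm
aluminum: ΔL = 22.2×10⁻⁶ × 0.4971 m × 352.5 = 3.8901×10⁻³ m = 3.8901 mm
difference = 3.8901 − 1.5770 = 2.3131 mm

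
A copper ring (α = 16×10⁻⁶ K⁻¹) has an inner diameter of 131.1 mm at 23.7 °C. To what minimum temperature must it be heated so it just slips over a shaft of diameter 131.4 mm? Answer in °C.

Required Δd = 131.4 − 131.1 = 0.3 mm
Δd = αd₀ΔT ⇒ ΔT = Δd/(αd₀) = 0.3 / (16×10⁻⁶ × 131.1) = 143.02 K
T_min = 23.7 + 143.02 = 166.72 °C

T = 167 °C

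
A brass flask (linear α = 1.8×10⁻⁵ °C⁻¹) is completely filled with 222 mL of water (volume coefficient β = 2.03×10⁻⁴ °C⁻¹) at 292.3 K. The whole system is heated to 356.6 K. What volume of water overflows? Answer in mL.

The flask also expands: β_container ≈ 3α = 5.4×10⁻⁵ /K
Net overflow = V₀(β_liq − 3α_cont)ΔT
β − 3α = 2.03×10⁻⁴ − 5.4×10⁻⁵ = 1.49×10⁻⁴ /K; ΔT = 64.3 K
ΔV = 222 × 1.49×10⁻⁴ × 64.3 = 2.13 mL

2.13 mL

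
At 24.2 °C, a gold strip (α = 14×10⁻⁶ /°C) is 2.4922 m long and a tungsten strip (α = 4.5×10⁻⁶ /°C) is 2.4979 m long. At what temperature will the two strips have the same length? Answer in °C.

L₁(1 + α₁ΔT) = L₂(1 + α₂ΔT) ⇒ ΔT = (L₂ − L₁)/(α₁L₁ − α₂L₂)
L₂ − L₁ = 2.4979 − 2.4922 = 5.70×10⁻³ m
α₁L₁ − α₂L₂ = 14×10⁻⁶×2.4922 − 4.5×10⁻⁶×2.4979 = 2.365025×10⁻⁵ m/K
ΔT = 5.70×10⁻³ / 2.365025×10⁻⁵ = 241.012 K
T = 24.2 + 241.012 = 265.212 °C

T = 265.2 °C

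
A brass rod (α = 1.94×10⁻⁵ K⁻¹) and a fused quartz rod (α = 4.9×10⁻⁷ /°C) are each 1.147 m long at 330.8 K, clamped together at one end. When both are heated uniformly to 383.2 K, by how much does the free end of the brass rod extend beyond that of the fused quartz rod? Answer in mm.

ΔT = 52.4 K
brass: ΔL = 1.94×10⁻⁵ × 1.147 m × 52.4 = 1.1660×10⁻³ m = 1.1660 mm
fused quartz: ΔL = 4.9×10⁻⁷ × 1.147 m × 52.4 = 2.9450×10⁻⁵ m = 0.029450 mm
difference = 1.1660 − 0.029450 = 1.13655 mm

1.14 mm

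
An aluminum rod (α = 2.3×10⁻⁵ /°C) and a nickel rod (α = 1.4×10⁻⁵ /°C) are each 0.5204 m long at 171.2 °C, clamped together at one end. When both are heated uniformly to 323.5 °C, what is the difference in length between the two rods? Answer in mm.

ΔT = 152.3 K
aluminum: ΔL = 2.3×10⁻⁵ × 0.5204 m × 152.3 = 1.8229×10⁻³ m = 1.8229 mm
nickel: ΔL = 1.4×10⁻⁵ × 0.5204 m × 152.3 = 1.1096×10⁻³ m = 1.1096 mm
difference = 1.8229 − 1.1096 = 0.7133 mm

0.713 mm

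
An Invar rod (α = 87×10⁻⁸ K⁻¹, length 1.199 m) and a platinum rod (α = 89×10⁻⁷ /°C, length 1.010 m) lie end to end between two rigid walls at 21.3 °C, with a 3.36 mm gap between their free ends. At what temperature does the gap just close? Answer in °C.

Gap closes when ΔL₁ + ΔL₂ = 3.36 mm = 3.36×10⁻³ m
(α₁L₁ + α₂L₂)ΔT = g
α₁L₁ + α₂L₂ = 87×10⁻⁸×1.199 + 89×10⁻⁷×1.010 = 1.003213×10⁻⁵ m/K
ΔT = 3.36×10⁻³ / 1.003213×10⁻⁵ = 334.92 K
T = 21.3 + 334.92 = 356.22 °C

T = 356 °C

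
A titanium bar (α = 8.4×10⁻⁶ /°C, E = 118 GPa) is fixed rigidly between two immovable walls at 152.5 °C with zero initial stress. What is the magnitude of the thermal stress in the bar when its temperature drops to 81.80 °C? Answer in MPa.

Fully constrained: the free strain ε = αΔT is blocked, so σ = Eε = EαΔT.
|ΔT| = 70.70 K
σ = 118×10⁹ × 8.4×10⁻⁶ × 70.70 = 7.01×10⁷ Pa

σ = 70.1 MPa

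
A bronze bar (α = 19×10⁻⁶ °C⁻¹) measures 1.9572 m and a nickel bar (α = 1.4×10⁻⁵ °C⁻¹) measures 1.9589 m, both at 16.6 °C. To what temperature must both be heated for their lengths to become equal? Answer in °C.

T = 190.7 °C

L₁(1 + α₁ΔT) = L₂(1 + α₂ΔT) ⇒ ΔT = (L₂ − L₁)/(α₁L₁ − α₂L₂)
L₂ − L₁ = 1.9589 − 1.9572 = 1.70×10⁻³ m
α₁L₁ − α₂L₂ = 19×10⁻⁶×1.9572 − 1.4×10⁻⁵×1.9589 = 9.7622×10⁻⁶ m/K
ΔT = 1.70×10⁻³ / 9.7622×10⁻⁶ = 174.141 K
T = 16.6 + 174.141 = 190.741 °C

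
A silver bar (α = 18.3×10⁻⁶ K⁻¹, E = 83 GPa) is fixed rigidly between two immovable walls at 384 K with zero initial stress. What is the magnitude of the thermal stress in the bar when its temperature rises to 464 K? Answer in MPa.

Fully constrained: the free strain ε = αΔT is blocked, so σ = Eε = EαΔT.
|ΔT| = 80 K
σ = 83.0×10⁹ × 18.3×10⁻⁶ × 80 = 1.22×10⁸ Pa

σ = 122 MPa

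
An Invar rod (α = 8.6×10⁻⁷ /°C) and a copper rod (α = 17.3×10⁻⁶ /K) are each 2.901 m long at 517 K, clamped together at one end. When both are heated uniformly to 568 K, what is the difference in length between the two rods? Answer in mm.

2.43 mm

ΔT = 51 K
Invar: ΔL = 8.6×10⁻⁷ × 2.901 m × 51 = 1.2724×10⁻⁴ m = 0.12724 mm
copper: ΔL = 17.3×10⁻⁶ × 2.901 m × 51 = 2.5596×10⁻³ m = 2.5596 mm
difference = 2.5596 − 0.12724 = 2.43236 mm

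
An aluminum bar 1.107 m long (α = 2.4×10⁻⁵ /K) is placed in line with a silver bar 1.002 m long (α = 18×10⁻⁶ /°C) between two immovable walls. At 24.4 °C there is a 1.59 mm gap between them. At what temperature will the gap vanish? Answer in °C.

T = 60.0 °C

Gap closes when ΔL₁ + ΔL₂ = 1.59 mm = 1.59×10⁻³ m
(α₁L₁ + α₂L₂)ΔT = g
α₁L₁ + α₂L₂ = 2.4×10⁻⁵×1.107 + 18×10⁻⁶×1.002 = 4.4604×10⁻⁵ m/K
ΔT = 1.59×10⁻³ / 4.4604×10⁻⁵ = 35.647 K
T = 24.4 + 35.647 = 60.047 °C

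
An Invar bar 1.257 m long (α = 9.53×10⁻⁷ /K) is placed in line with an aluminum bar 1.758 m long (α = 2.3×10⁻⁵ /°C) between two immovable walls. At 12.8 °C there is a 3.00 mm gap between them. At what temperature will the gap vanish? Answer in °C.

Gap closes when ΔL₁ + ΔL₂ = 3.00 mm = 3.00×10⁻³ m
(α₁L₁ + α₂L₂)ΔT = g
α₁L₁ + α₂L₂ = 9.53×10⁻⁷×1.257 + 2.3×10⁻⁵×1.758 = 4.1631921×10⁻⁵ m/K
ΔT = 3.00×10⁻³ / 4.1631921×10⁻⁵ = 72.060 K
T = 12.8 + 72.060 = 84.860 °C

T = 84.9 °C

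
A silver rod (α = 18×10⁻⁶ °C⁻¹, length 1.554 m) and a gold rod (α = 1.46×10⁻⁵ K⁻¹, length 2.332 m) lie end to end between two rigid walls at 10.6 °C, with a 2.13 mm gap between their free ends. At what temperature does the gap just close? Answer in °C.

T = 44.9 °C

α₁L₁ = 2.7972×10⁻⁵ m/K, α₂L₂ = 3.40472×10⁻⁵ m/K → total 6.20192×10⁻⁵ m/K
ΔT = g/(α₁L₁+α₂L₂) = 2.13×10⁻³ / 6.20192×10⁻⁵ = 34.344 K
T = 10.6 + 34.344 = 44.944 °C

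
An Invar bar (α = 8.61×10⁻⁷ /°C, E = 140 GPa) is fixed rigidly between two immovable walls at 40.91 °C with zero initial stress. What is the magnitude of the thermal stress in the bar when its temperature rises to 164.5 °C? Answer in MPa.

σ = 14.9 MPa

Fully constrained: the free strain ε = αΔT is blocked, so σ = Eε = EαΔT.
|ΔT| = 123.59 K
σ = 140×10⁹ × 8.61×10⁻⁷ × 123.59 = 1.49×10⁷ Pa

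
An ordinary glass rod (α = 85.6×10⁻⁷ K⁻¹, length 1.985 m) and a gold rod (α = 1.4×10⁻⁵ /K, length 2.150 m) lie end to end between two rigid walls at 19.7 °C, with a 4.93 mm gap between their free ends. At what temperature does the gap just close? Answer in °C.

α₁L₁ = 1.69916×10⁻⁵ m/K, α₂L₂ = 3.010×10⁻⁵ m/K → total 4.70916×10⁻⁵ m/K
ΔT = g/(α₁L₁+α₂L₂) = 4.93×10⁻³ / 4.70916×10⁻⁵ = 104.69 K
T = 19.7 + 104.69 = 124.39 °C

T = 124 °C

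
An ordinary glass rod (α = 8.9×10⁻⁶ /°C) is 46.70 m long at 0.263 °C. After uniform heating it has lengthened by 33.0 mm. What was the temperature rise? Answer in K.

ΔT = 79.4 K

ΔL = αL₀ΔT ⇒ ΔT = ΔL / (αL₀)
ΔT = 33.0×10⁻³ m / (8.9×10⁻⁶ × 46.70 m) = 79.398 K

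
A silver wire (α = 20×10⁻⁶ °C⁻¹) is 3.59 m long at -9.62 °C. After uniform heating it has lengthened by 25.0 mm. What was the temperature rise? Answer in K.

ΔT = 348 K

ΔL = αL₀ΔT ⇒ ΔT = ΔL / (αL₀)
ΔT = 25.0×10⁻³ m / (20×10⁻⁶ × 3.59 m) = 348.19 K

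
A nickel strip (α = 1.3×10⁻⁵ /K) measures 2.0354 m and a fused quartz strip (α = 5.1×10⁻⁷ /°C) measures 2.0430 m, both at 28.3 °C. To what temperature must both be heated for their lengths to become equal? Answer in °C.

T = 327.3 °C

L₁(1 + α₁ΔT) = L₂(1 + α₂ΔT) ⇒ ΔT = (L₂ − L₁)/(α₁L₁ − α₂L₂)
L₂ − L₁ = 2.0430 − 2.0354 = 7.60×10⁻³ m
α₁L₁ − α₂L₂ = 1.3×10⁻⁵×2.0354 − 5.1×10⁻⁷×2.0430 = 2.541827×10⁻⁵ m/K
ΔT = 7.60×10⁻³ / 2.541827×10⁻⁵ = 298.998 K
T = 28.3 + 298.998 = 327.298 °C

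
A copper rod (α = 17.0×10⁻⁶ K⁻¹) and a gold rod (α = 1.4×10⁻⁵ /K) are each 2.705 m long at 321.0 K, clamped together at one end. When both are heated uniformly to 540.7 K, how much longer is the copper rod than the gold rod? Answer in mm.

ΔT = 219.7 K
copper: ΔL = 17.0×10⁻⁶ × 2.705 m × 219.7 = 1.0103×10⁻² m = 10.103 mm
gold: ΔL = 1.4×10⁻⁵ × 2.705 m × 219.7 = 8.3200×10⁻³ m = 8.3200 mm
difference = 10.103 − 8.3200 = 1.783 mm

1.78 mm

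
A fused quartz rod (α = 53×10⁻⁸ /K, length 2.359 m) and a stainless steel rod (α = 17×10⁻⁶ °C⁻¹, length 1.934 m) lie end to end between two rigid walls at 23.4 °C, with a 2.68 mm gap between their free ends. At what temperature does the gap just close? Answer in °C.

α₁L₁ = 1.25027×10⁻⁶ m/K, α₂L₂ = 3.2878×10⁻⁵ m/K → total 3.412827×10⁻⁵ m/K
ΔT = g/(α₁L₁+α₂L₂) = 2.68×10⁻³ / 3.412827×10⁻⁵ = 78.53 K
T = 23.4 + 78.53 = 101.93 °C

T = 102 °C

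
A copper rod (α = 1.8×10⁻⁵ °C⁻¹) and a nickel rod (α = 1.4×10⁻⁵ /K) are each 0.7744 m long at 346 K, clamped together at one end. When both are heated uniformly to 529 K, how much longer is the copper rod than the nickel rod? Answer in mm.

ΔT = 183 K
copper: ΔL = 1.8×10⁻⁵ × 0.7744 m × 183 = 2.5509×10⁻³ m = 2.5509 mm
nickel: ΔL = 1.4×10⁻⁵ × 0.7744 m × 183 = 1.9840×10⁻³ m = 1.9840 mm
difference = 2.5509 − 1.9840 = 0.5669 mm

0.567 mm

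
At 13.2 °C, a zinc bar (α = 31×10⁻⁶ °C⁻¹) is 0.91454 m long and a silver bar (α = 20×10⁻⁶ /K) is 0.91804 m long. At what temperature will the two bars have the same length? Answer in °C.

Equal length when α₁L₁ΔT − α₂L₂ΔT = L₂ − L₁ = 3.50×10⁻³ m
α₁L₁ = 2.835074×10⁻⁵, α₂L₂ = 1.83608×10⁻⁵ → Δ(αL) = 9.98994×10⁻⁶ m/K
ΔT = 3.50×10⁻³ / 9.98994×10⁻⁶ = 350.352 K, so T = 13.2 + 350.352 = 363.552 °C

T = 363.6 °C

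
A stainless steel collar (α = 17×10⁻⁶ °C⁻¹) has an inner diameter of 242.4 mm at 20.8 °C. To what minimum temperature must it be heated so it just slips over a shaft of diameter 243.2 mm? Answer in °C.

Required Δd = 243.2 − 242.4 = 0.8 mm
Δd = αd₀ΔT ⇒ ΔT = Δd/(αd₀) = 0.8 / (17×10⁻⁶ × 242.4) = 194.14 K
T_min = 20.8 + 194.14 = 214.94 °C

T = 215 °C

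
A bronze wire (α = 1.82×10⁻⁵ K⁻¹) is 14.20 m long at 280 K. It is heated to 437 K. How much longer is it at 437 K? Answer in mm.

|ΔT| = |437 − 280| = 157 K
ΔL = αL₀ΔT = (1.82×10⁻⁵)(14.20)(157) = 4.06×10⁻² m

ΔL = 40.6 mm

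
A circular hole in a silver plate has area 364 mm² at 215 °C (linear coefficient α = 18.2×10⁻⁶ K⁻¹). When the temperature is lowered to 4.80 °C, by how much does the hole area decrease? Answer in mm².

ΔA = 2.79 mm²

Area coefficient ≈ 2α; |ΔT| = 210.20 K
ΔA = 2αA₀ΔT = 2(18.2×10⁻⁶)(364)(210.20) = 2.79 mm²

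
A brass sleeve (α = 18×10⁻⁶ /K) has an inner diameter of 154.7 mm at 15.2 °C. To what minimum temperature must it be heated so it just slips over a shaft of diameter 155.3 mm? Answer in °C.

T = 231 °C

Required Δd = 155.3 − 154.7 = 0.6 mm
Δd = αd₀ΔT ⇒ ΔT = Δd/(αd₀) = 0.6 / (18×10⁻⁶ × 154.7) = 215.47 K
T_min = 15.2 + 215.47 = 230.67 °C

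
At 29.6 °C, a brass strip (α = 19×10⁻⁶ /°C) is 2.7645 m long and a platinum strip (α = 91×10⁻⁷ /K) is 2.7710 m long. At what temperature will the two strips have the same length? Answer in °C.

T = 267.6 °C

L₁(1 + α₁ΔT) = L₂(1 + α₂ΔT) ⇒ ΔT = (L₂ − L₁)/(α₁L₁ − α₂L₂)
L₂ − L₁ = 2.7710 − 2.7645 = 6.50×10⁻³ m
α₁L₁ − α₂L₂ = 19×10⁻⁶×2.7645 − 91×10⁻⁷×2.7710 = 2.73094×10⁻⁵ m/K
ΔT = 6.50×10⁻³ / 2.73094×10⁻⁵ = 238.013 K
T = 29.6 + 238.013 = 267.613 °C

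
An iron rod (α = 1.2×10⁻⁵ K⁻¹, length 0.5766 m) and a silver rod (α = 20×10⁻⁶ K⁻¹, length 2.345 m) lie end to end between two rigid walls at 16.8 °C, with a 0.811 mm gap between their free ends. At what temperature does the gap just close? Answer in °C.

T = 31.9 °C

Gap closes when ΔL₁ + ΔL₂ = 0.811 mm = 8.11×10⁻⁴ m
(α₁L₁ + α₂L₂)ΔT = g
α₁L₁ + α₂L₂ = 1.2×10⁻⁵×0.5766 + 20×10⁻⁶×2.345 = 5.38192×10⁻⁵ m/K
ΔT = 8.11×10⁻⁴ / 5.38192×10⁻⁵ = 15.069 K
T = 16.8 + 15.069 = 31.869 °C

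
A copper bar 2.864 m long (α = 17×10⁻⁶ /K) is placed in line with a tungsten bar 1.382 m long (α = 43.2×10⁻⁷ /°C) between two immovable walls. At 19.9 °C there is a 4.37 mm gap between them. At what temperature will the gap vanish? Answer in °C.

T = 99.9 °C

α₁L₁ = 4.8688×10⁻⁵ m/K, α₂L₂ = 5.97024×10⁻⁶ m/K → total 5.465824×10⁻⁵ m/K
ΔT = g/(α₁L₁+α₂L₂) = 4.37×10⁻³ / 5.465824×10⁻⁵ = 79.951 K
T = 19.9 + 79.951 = 99.851 °C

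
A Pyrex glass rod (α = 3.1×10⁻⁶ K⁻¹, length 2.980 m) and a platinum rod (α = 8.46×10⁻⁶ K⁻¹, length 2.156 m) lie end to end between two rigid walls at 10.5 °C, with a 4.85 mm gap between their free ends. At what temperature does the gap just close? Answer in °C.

T = 187 °C

Gap closes when ΔL₁ + ΔL₂ = 4.85 mm = 4.85×10⁻³ m
(α₁L₁ + α₂L₂)ΔT = g
α₁L₁ + α₂L₂ = 3.1×10⁻⁶×2.980 + 8.46×10⁻⁶×2.156 = 2.747776×10⁻⁵ m/K
ΔT = 4.85×10⁻³ / 2.747776×10⁻⁵ = 176.51 K
T = 10.5 + 176.51 = 187.01 °C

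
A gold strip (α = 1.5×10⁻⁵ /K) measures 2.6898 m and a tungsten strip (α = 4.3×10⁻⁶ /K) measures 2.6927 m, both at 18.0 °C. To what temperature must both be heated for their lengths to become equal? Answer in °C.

T = 118.8 °C

Equal length when α₁L₁ΔT − α₂L₂ΔT = L₂ − L₁ = 2.90×10⁻³ m
α₁L₁ = 4.0347×10⁻⁵, α₂L₂ = 1.157861×10⁻⁵ → Δ(αL) = 2.876839×10⁻⁵ m/K
ΔT = 2.90×10⁻³ / 2.876839×10⁻⁵ = 100.805 K, so T = 18.0 + 100.805 = 118.805 °C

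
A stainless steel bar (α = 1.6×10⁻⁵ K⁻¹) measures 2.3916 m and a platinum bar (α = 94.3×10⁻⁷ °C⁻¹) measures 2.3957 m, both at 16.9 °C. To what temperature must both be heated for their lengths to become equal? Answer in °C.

L₁(1 + α₁ΔT) = L₂(1 + α₂ΔT) ⇒ ΔT = (L₂ − L₁)/(α₁L₁ − α₂L₂)
L₂ − L₁ = 2.3957 − 2.3916 = 4.10×10⁻³ m
α₁L₁ − α₂L₂ = 1.6×10⁻⁵×2.3916 − 94.3×10⁻⁷×2.3957 = 1.5674149×10⁻⁵ m/K
ΔT = 4.10×10⁻³ / 1.5674149×10⁻⁵ = 261.577 K
T = 16.9 + 261.577 = 278.477 °C

T = 278.5 °C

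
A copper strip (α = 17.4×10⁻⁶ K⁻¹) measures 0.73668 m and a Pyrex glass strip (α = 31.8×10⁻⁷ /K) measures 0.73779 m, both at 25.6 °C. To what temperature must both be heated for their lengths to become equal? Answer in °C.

T = 131.6 °C

Equal length when α₁L₁ΔT − α₂L₂ΔT = L₂ − L₁ = 1.11×10⁻³ m
α₁L₁ = 1.2818232×10⁻⁵, α₂L₂ = 2.3461722×10⁻⁶ → Δ(αL) = 1.04720598×10⁻⁵ m/K
ΔT = 1.11×10⁻³ / 1.04720598×10⁻⁵ = 105.996 K, so T = 25.6 + 105.996 = 131.596 °C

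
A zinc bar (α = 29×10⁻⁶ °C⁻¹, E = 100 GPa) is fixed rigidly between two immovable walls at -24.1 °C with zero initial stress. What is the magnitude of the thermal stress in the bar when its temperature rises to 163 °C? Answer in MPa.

σ = 543 MPa

Fully constrained: the free strain ε = αΔT is blocked, so σ = Eε = EαΔT.
|ΔT| = 187.1 K
σ = 100×10⁹ × 29×10⁻⁶ × 187.1 = 5.43×10⁸ Pa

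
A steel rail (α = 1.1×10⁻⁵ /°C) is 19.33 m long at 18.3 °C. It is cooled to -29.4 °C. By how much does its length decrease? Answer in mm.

ΔL = 10.1 mm

|ΔT| = |-29.4 − 18.3| = 47.7 K
ΔL = αL₀ΔT = (1.1×10⁻⁵)(19.33)(47.7) = 1.01×10⁻² m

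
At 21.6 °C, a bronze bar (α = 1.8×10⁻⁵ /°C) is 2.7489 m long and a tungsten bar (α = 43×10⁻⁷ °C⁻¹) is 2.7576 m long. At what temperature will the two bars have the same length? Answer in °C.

L₁(1 + α₁ΔT) = L₂(1 + α₂ΔT) ⇒ ΔT = (L₂ − L₁)/(α₁L₁ − α₂L₂)
L₂ − L₁ = 2.7576 − 2.7489 = 8.70×10⁻³ m
α₁L₁ − α₂L₂ = 1.8×10⁻⁵×2.7489 − 43×10⁻⁷×2.7576 = 3.762252×10⁻⁵ m/K
ΔT = 8.70×10⁻³ / 3.762252×10⁻⁵ = 231.244 K
T = 21.6 + 231.244 = 252.844 °C

T = 252.8 °C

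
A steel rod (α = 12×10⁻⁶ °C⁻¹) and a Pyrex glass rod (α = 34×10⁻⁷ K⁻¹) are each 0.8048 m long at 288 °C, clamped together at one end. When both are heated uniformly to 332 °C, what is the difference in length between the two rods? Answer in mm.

ΔT = 44 K
steel: ΔL = 12×10⁻⁶ × 0.8048 m × 44 = 4.2493×10⁻⁴ m = 0.42493 mm
Pyrex glass: ΔL = 34×10⁻⁷ × 0.8048 m × 44 = 1.2040×10⁻⁴ m = 0.12040 mm
difference = 0.42493 − 0.12040 = 0.30453 mm

0.305 mm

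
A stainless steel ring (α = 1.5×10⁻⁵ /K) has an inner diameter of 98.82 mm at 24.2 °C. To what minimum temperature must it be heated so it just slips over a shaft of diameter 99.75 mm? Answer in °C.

Required Δd = 99.75 − 98.82 = 0.93 mm
Δd = αd₀ΔT ⇒ ΔT = Δd/(αd₀) = 0.93 / (1.5×10⁻⁵ × 98.82) = 627.40 K
T_min = 24.2 + 627.40 = 651.60 °C

T = 652 °C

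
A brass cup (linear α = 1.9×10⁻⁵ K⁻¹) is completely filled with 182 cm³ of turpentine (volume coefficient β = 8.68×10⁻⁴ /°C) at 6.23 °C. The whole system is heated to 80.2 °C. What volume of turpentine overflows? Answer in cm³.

10.9 cm³

The cup also expands: β_container ≈ 3α = 5.7×10⁻⁵ /K
Net overflow = V₀(β_liq − 3α_cont)ΔT
β − 3α = 8.68×10⁻⁴ − 5.7×10⁻⁵ = 8.11×10⁻⁴ /K; ΔT = 73.97 K
ΔV = 182 × 8.11×10⁻⁴ × 73.97 = 10.9 cm³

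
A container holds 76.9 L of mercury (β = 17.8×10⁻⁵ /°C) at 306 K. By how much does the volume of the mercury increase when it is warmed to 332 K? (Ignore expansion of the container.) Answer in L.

|ΔT| = |332 − 306| = 26 K
ΔV = βV₀ΔT = (17.8×10⁻⁵)(76.9)(26) = 0.356 L

ΔV = 0.356 L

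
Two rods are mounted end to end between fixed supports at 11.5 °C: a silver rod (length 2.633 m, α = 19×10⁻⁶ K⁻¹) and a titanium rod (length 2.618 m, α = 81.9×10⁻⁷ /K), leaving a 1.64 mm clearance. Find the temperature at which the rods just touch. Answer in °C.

T = 34.4 °C

Gap closes when ΔL₁ + ΔL₂ = 1.64 mm = 1.64×10⁻³ m
(α₁L₁ + α₂L₂)ΔT = g
α₁L₁ + α₂L₂ = 19×10⁻⁶×2.633 + 81.9×10⁻⁷×2.618 = 7.146842×10⁻⁵ m/K
ΔT = 1.64×10⁻³ / 7.146842×10⁻⁵ = 22.947 K
T = 11.5 + 22.947 = 34.447 °C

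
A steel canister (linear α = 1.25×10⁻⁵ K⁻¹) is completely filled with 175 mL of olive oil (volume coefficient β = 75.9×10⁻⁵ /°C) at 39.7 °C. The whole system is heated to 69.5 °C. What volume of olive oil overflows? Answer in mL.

3.76 mL

The canister also expands: β_container ≈ 3α = 3.75×10⁻⁵ /K
Net overflow = V₀(β_liq − 3α_cont)ΔT
β − 3α = 7.59×10⁻⁴ − 3.75×10⁻⁵ = 7.215×10⁻⁴ /K; ΔT = 29.8 K
ΔV = 175 × 7.215×10⁻⁴ × 29.8 = 3.76 mL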